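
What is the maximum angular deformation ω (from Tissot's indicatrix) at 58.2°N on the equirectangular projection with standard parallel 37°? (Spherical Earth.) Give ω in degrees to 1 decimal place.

23.7°

In the equirectangular projection with standard parallel φ₀ = 37° (x = Rλ cos φ₀, y = Rφ), meridians are true-scale (h = 1) and the parallel scale is k = cos φ₀ / cos φ.
At 58.2°: h = 1.000, k = 1.516; principal scales a = 1.516, b = 1.000.
sin(ω/2) = (a − b)/(a + b) = 0.5156/2.516 = 0.2049, so ω = 2 arcsin(0.2049) ≈ 23.7°.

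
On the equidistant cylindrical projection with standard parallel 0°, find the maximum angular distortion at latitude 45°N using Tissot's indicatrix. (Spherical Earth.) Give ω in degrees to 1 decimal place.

19.8°

For the equirectangular projection with φ₀ = 0 (plate carrée), h = 1 along meridians and k = sec φ along parallels.
At 45°: h = 1.000, k = 1.414; principal scales a = 1.414, b = 1.000.
sin(ω/2) = (a − b)/(a + b) = 0.4142/2.414 = 0.1716, so ω = 2 arcsin(0.1716) ≈ 19.8°.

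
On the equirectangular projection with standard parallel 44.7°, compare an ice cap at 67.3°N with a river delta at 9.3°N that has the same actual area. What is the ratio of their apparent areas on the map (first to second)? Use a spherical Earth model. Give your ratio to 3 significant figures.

2.56

The equidistant cylindrical projection with φ₀ = 44.7° has h = 1 (meridians true) and k = cos φ₀ / cos φ along parallels.
Areal scale at 67.3°: h·k = 1.000 × 1.842 = 1.842.
Areal scale at 9.3°: h·k = 1.000 × 0.7203 = 0.7203.
Ratio = 1.842/0.7203 ≈ 2.56.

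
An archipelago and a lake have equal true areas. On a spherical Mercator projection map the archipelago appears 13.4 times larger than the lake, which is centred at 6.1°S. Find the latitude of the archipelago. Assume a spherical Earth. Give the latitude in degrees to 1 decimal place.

74.2°

On Mercator, (apparent₁)/(apparent₂) = sec²φ₁ / sec²φ₂ when true areas are equal.
cos²φ₂ / cos²φ₁ = 13.4  ⇒  cos φ₁ = cos 6.1° / √13.4 = 0.9943/3.661 = 0.2716.
φ₁ = arccos(0.2716) ≈ 74.2°.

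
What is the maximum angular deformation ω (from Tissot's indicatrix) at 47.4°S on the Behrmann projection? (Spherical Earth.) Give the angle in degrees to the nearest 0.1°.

28.0°

The Behrmann projection is cylindrical equal-area with φ₀ = 30°. A cylindrical equal-area projection with standard parallel φ₀ has meridian scale h = cos φ / cos φ₀ and parallel scale k = cos φ₀ / cos φ (so areas are preserved, h·k = 1).
At 47.4°: h = 0.7816, k = 1.279; principal scales a = 1.279, b = 0.7816.
sin(ω/2) = (a − b)/(a + b) = 0.4979/2.061 = 0.2416, so ω = 2 arcsin(0.2416) ≈ 28.0°.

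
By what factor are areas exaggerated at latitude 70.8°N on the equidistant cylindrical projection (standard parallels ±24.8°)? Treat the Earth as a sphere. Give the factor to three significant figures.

2.76

In the equirectangular projection with standard parallel φ₀ = 24.8° (x = Rλ cos φ₀, y = Rφ), meridians are true-scale (h = 1) and the parallel scale is k = cos φ₀ / cos φ.
Areal scale = h·k = 1 × cos φ₀ / cos φ; at 70.8°, h = 1.000, k = 2.760, so h·k = 2.760.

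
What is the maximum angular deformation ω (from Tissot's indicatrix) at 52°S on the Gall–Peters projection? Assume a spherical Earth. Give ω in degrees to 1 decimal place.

15.8°

Gall–Peters is a cylindrical equal-area projection with standard parallels at ±45°. Cylindrical equal-area (φ₀ = 45°): h = cos φ / cos 45° along meridians, k = cos 45° / cos φ along parallels; h·k = 1.
At 52°: h = 0.8707, k = 1.149; principal scales a = 1.149, b = 0.8707.
sin(ω/2) = (a − b)/(a + b) = 0.2779/2.019 = 0.1376, so ω = 2 arcsin(0.1376) ≈ 15.8°.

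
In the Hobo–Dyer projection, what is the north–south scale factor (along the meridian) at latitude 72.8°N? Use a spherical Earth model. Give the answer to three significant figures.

0.373

Hobo–Dyer is a cylindrical equal-area projection with standard parallels at ±37.5°. For cylindrical equal-area with standard parallel φ₀, h = cos φ / cos φ₀ and k = cos φ₀ / cos φ, so h·k = 1.
h = cos 72.8° / cos 37.5° = 0.2957/0.7934 = 0.3727.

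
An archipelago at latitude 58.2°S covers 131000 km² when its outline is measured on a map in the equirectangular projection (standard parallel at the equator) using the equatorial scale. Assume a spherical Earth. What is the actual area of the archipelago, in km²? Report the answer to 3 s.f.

For the equirectangular projection with φ₀ = 0 (plate carrée), h = 1 along meridians and k = sec φ along parallels.
Areal scale = h·k = 1 × sec φ; at 58.2°, h = 1.000, k = 1.898, so h·k = 1.898.
True area = apparent / (areal scale) = 131000 / 1.898 ≈ 69000 km².

69000 km²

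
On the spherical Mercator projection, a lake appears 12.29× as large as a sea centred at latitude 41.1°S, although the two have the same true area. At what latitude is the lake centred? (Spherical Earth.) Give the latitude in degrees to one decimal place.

Mercator areal scale is sec²φ, so apparent-area ratio = sec²φ₁ / sec²φ₂ = cos²φ₂ / cos²φ₁.
cos²φ₂ / cos²φ₁ = 12.29  ⇒  cos φ₁ = cos 41.1° / √12.29 = 0.7536/3.506 = 0.2150.
φ₁ = arccos(0.2150) ≈ 77.6°.

77.6°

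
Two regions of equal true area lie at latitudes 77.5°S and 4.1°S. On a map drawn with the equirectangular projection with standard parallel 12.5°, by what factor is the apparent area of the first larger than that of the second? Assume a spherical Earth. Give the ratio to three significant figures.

4.61

With standard parallel φ₀ = 12.5°, the equirectangular projection gives x = Rλ cos φ₀, y = Rφ, so h = 1 and k = cos 12.5° / cos φ.
Areal scale at 77.5°: h·k = 1.000 × 4.511 = 4.511.
Areal scale at 4.1°: h·k = 1.000 × 0.9788 = 0.9788.
Ratio = 4.511/0.9788 ≈ 4.61.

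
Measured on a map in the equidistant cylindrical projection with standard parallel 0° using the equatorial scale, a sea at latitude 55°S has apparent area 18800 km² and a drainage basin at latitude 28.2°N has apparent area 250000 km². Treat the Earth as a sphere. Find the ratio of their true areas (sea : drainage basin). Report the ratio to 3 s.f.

0.0489

Plate carrée has h = 1 and k = sec φ, giving areal scale sec φ; true area = (apparent area) · cos φ.
True area of sea: 18800 × cos(55°) = 18800 × 0.5736 = 10780 km².
True area of drainage basin: 250000 × cos(28.2°) = 250000 × 0.8813 = 220300 km².
Ratio = 10780 / 220300 ≈ 0.0489.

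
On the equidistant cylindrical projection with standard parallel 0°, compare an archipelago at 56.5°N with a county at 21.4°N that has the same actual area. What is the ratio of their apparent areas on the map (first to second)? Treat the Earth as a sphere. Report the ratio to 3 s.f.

In the plate carrée (x = Rλ, y = Rφ), meridians are true-scale (h = 1) and parallels are stretched by k = sec φ.
Areal scale at 56.5°: h·k = 1.000 × 1.812 = 1.812.
Areal scale at 21.4°: h·k = 1.000 × 1.074 = 1.074.
Ratio = 1.812/1.074 ≈ 1.69.

1.69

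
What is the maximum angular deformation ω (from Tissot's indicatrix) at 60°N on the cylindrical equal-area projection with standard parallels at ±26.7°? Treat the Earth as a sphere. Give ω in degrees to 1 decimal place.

A cylindrical equal-area projection with standard parallel φ₀ has meridian scale h = cos φ / cos φ₀ and parallel scale k = cos φ₀ / cos φ (so areas are preserved, h·k = 1).
At 60°: h = 0.5597, k = 1.787; principal scales a = 1.787, b = 0.5597.
sin(ω/2) = (a − b)/(a + b) = 1.227/2.346 = 0.5230, so ω = 2 arcsin(0.5230) ≈ 63.1°.

63.1°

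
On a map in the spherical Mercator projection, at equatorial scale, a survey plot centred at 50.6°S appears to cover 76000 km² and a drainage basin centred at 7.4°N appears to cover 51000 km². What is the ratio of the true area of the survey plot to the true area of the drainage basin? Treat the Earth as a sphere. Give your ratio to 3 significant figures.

On Mercator the areal scale is sec²φ, so true area = apparent × cos²φ.
True area of survey plot: 76000 × cos²(50.6°) = 76000 × 0.4029 = 30620 km².
True area of drainage basin: 51000 × cos²(7.4°) = 51000 × 0.9834 = 50150 km².
Ratio = 30620 / 50150 ≈ 0.611.

0.611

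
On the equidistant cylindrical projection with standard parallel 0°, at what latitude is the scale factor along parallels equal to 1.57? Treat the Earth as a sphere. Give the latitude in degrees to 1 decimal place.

50.4°

Plate carrée: h = 1, k = sec φ along parallels.
sec φ = 1.57  ⇒  cos φ = 0.6369  ⇒  φ ≈ 50.4°.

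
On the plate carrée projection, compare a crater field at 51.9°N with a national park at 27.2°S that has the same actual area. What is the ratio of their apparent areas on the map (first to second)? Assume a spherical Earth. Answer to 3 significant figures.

1.44

Plate carrée maps x = Rλ, y = Rφ. The meridian scale is h = 1 and the parallel scale is k = 1/cos φ = sec φ.
Areal scale at 51.9°: h·k = 1.000 × 1.621 = 1.621.
Areal scale at 27.2°: h·k = 1.000 × 1.124 = 1.124.
Ratio = 1.621/1.124 ≈ 1.44.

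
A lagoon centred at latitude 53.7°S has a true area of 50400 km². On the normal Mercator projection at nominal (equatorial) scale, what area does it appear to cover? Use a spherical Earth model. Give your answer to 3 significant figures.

144000 km²

For Mercator, h = k = sec φ (a conformal cylindrical projection has a single point scale, 1/cos φ).
Areal scale = k² = sec²φ = 1/cos²(53.7°) = 1/0.5920² = 2.853.
Apparent area = 50400 × 2.853 ≈ 144000 km².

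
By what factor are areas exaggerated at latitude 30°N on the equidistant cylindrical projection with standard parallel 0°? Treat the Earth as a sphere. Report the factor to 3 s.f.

1.15

In the plate carrée (x = Rλ, y = Rφ), meridians are true-scale (h = 1) and parallels are stretched by k = sec φ.
Areal scale = h·k = 1 × sec φ; at 30°, h = 1.000, k = 1.155, so h·k = 1.155.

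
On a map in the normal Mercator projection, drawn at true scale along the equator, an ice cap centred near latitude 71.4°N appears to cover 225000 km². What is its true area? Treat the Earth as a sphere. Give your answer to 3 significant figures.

The Mercator projection is conformal; its linear scale factor is the same in every direction and equals sec φ = 1/cos φ.
Areal scale = k² = sec²φ = 1/cos²(71.4°) = 1/0.3190² = 9.829.
True area = apparent / (areal scale) = 225000 / 9.829 ≈ 22900 km².

22900 km²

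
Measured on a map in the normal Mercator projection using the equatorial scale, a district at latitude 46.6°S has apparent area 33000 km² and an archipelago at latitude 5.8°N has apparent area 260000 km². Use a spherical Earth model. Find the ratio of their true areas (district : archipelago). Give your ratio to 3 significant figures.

Since Mercator area scale is 1/cos²φ, the true area equals the apparent area multiplied by cos²φ.
True area of district: 33000 × cos²(46.6°) = 33000 × 0.4721 = 15580 km².
True area of archipelago: 260000 × cos²(5.8°) = 260000 × 0.9898 = 257300 km².
Ratio = 15580 / 257300 ≈ 0.0605.

0.0605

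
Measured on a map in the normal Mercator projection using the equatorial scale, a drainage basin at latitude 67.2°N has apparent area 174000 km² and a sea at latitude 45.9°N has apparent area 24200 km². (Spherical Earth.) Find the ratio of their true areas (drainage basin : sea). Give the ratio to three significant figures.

2.23

Mercator's areal exaggeration is sec²φ; hence true area = (apparent area) · cos²φ.
True area of drainage basin: 174000 × cos²(67.2°) = 174000 × 0.1502 = 26130 km².
True area of sea: 24200 × cos²(45.9°) = 24200 × 0.4843 = 11720 km².
Ratio = 26130 / 11720 ≈ 2.23.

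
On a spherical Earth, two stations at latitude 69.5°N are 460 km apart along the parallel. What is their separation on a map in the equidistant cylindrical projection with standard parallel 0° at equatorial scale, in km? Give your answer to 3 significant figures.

1310 km

In the plate carrée (x = Rλ, y = Rφ), meridians are true-scale (h = 1) and parallels are stretched by k = sec φ.
Along the parallel, k = sec 69.5° = 1/0.3502 = 2.855.
Map distance = 460 × 2.855 ≈ 1310 km.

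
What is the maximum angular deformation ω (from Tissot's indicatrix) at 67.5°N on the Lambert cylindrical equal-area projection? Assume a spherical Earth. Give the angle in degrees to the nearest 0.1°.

96.2°

The Lambert cylindrical equal-area projection is the cylindrical equal-area projection with its standard parallel at the equator (φ₀ = 0). Cylindrical equal-area (φ₀ = 0°): h = cos φ / cos 0° along meridians, k = cos 0° / cos φ along parallels; h·k = 1.
At 67.5°: h = 0.3827, k = 2.613; principal scales a = 2.613, b = 0.3827.
sin(ω/2) = (a − b)/(a + b) = 2.230/2.996 = 0.7445, so ω = 2 arcsin(0.7445) ≈ 96.2°.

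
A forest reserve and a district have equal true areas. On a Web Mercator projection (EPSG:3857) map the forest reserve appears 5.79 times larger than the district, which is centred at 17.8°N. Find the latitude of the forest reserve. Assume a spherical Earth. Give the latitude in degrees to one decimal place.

66.7°

On Mercator, (apparent₁)/(apparent₂) = sec²φ₁ / sec²φ₂ when true areas are equal.
cos²φ₂ / cos²φ₁ = 5.79  ⇒  cos φ₁ = cos 17.8° / √5.79 = 0.9521/2.406 = 0.3957.
φ₁ = arccos(0.3957) ≈ 66.7°.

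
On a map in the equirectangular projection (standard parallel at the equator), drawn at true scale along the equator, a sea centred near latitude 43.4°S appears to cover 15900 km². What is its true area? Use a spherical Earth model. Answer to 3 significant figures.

11600 km²

In the plate carrée (x = Rλ, y = Rφ), meridians are true-scale (h = 1) and parallels are stretched by k = sec φ.
Areal scale = h·k = 1 × sec φ; at 43.4°, h = 1.000, k = 1.376, so h·k = 1.376.
True area = apparent / (areal scale) = 15900 / 1.376 ≈ 11600 km².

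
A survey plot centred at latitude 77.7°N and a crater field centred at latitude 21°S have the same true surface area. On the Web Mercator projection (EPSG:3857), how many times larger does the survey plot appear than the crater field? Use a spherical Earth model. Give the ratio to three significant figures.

Mercator is conformal with k = sec φ, so areal scale = k² = sec²φ.
At 77.7°: sec²(77.7°) = 1/0.2130² = 22.04.
At 21°: sec²(21°) = 1/0.9336² = 1.147.
Ratio = 22.04/1.147 = cos²(21°)/cos²(77.7°) ≈ 19.2.

19.2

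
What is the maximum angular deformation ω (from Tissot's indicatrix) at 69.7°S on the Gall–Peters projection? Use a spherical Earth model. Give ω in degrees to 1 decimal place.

75.5°

Gall–Peters is a cylindrical equal-area projection with standard parallels at ±45°. Cylindrical equal-area (φ₀ = 45°): h = cos φ / cos 45° along meridians, k = cos 45° / cos φ along parallels; h·k = 1.
At 69.7°: h = 0.4906, k = 2.038; principal scales a = 2.038, b = 0.4906.
sin(ω/2) = (a − b)/(a + b) = 1.548/2.529 = 0.6120, so ω = 2 arcsin(0.6120) ≈ 75.5°.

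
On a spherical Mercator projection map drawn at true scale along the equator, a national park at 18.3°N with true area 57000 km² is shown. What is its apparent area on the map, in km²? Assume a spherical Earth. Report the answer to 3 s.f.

63200 km²

The Mercator projection is conformal; its linear scale factor is the same in every direction and equals sec φ = 1/cos φ.
Areal scale = k² = sec²φ = 1/cos²(18.3°) = 1/0.9494² = 1.109.
Apparent area = 57000 × 1.109 ≈ 63200 km².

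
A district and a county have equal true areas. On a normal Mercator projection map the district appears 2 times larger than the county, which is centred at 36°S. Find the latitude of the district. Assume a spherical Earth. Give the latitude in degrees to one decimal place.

55.1°

On Mercator, (apparent₁)/(apparent₂) = sec²φ₁ / sec²φ₂ when true areas are equal.
cos²φ₂ / cos²φ₁ = 2  ⇒  cos φ₁ = cos 36° / √2 = 0.8090/1.414 = 0.5721.
φ₁ = arccos(0.5721) ≈ 55.1°.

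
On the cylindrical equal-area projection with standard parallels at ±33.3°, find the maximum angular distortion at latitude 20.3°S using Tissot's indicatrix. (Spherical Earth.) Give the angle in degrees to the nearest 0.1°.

Cylindrical equal-area (φ₀ = 33.3°): h = cos φ / cos 33.3° along meridians, k = cos 33.3° / cos φ along parallels; h·k = 1.
At 20.3°: h = 1.122, k = 0.8912; principal scales a = 1.122, b = 0.8912.
sin(ω/2) = (a − b)/(a + b) = 0.2310/2.013 = 0.1147, so ω = 2 arcsin(0.1147) ≈ 13.2°.

13.2°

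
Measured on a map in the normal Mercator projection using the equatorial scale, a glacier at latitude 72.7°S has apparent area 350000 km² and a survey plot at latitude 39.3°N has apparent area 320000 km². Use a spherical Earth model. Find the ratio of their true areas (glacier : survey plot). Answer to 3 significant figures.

Mercator's areal exaggeration is sec²φ; hence true area = (apparent area) · cos²φ.
True area of glacier: 350000 × cos²(72.7°) = 350000 × 0.08843 = 30950 km².
True area of survey plot: 320000 × cos²(39.3°) = 320000 × 0.5988 = 191600 km².
Ratio = 30950 / 191600 ≈ 0.162.

0.162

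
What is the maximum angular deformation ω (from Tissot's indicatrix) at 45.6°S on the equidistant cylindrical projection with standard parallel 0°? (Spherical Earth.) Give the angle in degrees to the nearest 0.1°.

In the plate carrée (x = Rλ, y = Rφ), meridians are true-scale (h = 1) and parallels are stretched by k = sec φ.
At 45.6°: h = 1.000, k = 1.429; principal scales a = 1.429, b = 1.000.
sin(ω/2) = (a − b)/(a + b) = 0.4293/2.429 = 0.1767, so ω = 2 arcsin(0.1767) ≈ 20.4°.

20.4°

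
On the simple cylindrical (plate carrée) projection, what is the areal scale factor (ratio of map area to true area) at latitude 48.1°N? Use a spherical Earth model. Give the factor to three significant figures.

1.50

Plate carrée maps x = Rλ, y = Rφ. The meridian scale is h = 1 and the parallel scale is k = 1/cos φ = sec φ.
Areal scale = h·k = 1 × sec φ; at 48.1°, h = 1.000, k = 1.497, so h·k = 1.497.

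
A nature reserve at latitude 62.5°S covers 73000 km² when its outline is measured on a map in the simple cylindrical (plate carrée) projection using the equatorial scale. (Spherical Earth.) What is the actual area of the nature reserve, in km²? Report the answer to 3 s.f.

In the plate carrée (x = Rλ, y = Rφ), meridians are true-scale (h = 1) and parallels are stretched by k = sec φ.
Areal scale = h·k = 1 × sec φ; at 62.5°, h = 1.000, k = 2.166, so h·k = 2.166.
True area = apparent / (areal scale) = 73000 / 2.166 ≈ 33700 km².

33700 km²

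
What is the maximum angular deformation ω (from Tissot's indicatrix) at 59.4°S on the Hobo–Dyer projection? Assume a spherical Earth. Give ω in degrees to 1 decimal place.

Hobo–Dyer is a cylindrical equal-area projection with standard parallels at ±37.5°. Cylindrical equal-area (φ₀ = 37.5°): h = cos φ / cos 37.5° along meridians, k = cos 37.5° / cos φ along parallels; h·k = 1.
At 59.4°: h = 0.6416, k = 1.559; principal scales a = 1.559, b = 0.6416.
sin(ω/2) = (a − b)/(a + b) = 0.9169/2.200 = 0.4167, so ω = 2 arcsin(0.4167) ≈ 49.3°.

49.3°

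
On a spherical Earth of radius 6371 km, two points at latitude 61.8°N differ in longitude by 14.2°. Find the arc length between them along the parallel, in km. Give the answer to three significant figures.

Arc length along a parallel = R cos φ · Δλ (with Δλ in radians).
= 6371 × cos 61.8° × (14.2° × π/180) = 6371 × 0.4726 × 0.2478 ≈ 746 km.

746 km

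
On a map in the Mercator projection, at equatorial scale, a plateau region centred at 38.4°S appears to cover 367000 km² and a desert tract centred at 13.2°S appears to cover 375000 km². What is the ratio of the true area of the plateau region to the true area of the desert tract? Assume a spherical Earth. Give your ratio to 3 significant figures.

0.634

Since Mercator area scale is 1/cos²φ, the true area equals the apparent area multiplied by cos²φ.
True area of plateau region: 367000 × cos²(38.4°) = 367000 × 0.6142 = 225400 km².
True area of desert tract: 375000 × cos²(13.2°) = 375000 × 0.9479 = 355400 km².
Ratio = 225400 / 355400 ≈ 0.634.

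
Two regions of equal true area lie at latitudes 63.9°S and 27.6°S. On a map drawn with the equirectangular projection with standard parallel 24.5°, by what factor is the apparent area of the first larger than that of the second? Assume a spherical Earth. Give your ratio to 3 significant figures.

With standard parallel φ₀ = 24.5°, the equirectangular projection gives x = Rλ cos φ₀, y = Rφ, so h = 1 and k = cos 24.5° / cos φ.
Areal scale at 63.9°: h·k = 1.000 × 2.068 = 2.068.
Areal scale at 27.6°: h·k = 1.000 × 1.027 = 1.027.
Ratio = 2.068/1.027 ≈ 2.01.

2.01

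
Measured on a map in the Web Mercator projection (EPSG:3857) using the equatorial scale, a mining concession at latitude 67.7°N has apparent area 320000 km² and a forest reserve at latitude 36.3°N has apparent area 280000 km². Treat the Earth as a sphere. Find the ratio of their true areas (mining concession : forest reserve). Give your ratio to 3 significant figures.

Since Mercator area scale is 1/cos²φ, the true area equals the apparent area multiplied by cos²φ.
True area of mining concession: 320000 × cos²(67.7°) = 320000 × 0.1440 = 46080 km².
True area of forest reserve: 280000 × cos²(36.3°) = 280000 × 0.6495 = 181900 km².
Ratio = 46080 / 181900 ≈ 0.253.

0.253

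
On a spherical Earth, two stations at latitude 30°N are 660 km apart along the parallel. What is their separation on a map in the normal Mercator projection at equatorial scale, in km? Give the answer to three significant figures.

Mercator is conformal, so the point scale is isotropic: h = k = sec φ = 1/cos φ.
Along the parallel, k = sec 30° = 1/0.8660 = 1.155.
Map distance = 660 × 1.155 ≈ 762 km.

762 km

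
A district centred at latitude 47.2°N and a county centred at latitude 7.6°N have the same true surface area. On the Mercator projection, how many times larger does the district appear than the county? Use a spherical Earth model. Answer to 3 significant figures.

2.13

Mercator is conformal with k = sec φ, so areal scale = k² = sec²φ.
At 47.2°: sec²(47.2°) = 1/0.6794² = 2.166.
At 7.6°: sec²(7.6°) = 1/0.9912² = 1.018.
Ratio = 2.166/1.018 = cos²(7.6°)/cos²(47.2°) ≈ 2.13.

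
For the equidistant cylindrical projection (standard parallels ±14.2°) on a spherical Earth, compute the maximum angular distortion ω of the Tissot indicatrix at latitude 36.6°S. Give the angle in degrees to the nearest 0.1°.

In the equirectangular projection with standard parallel φ₀ = 14.2° (x = Rλ cos φ₀, y = Rφ), meridians are true-scale (h = 1) and the parallel scale is k = cos φ₀ / cos φ.
At 36.6°: h = 1.000, k = 1.208; principal scales a = 1.208, b = 1.000.
sin(ω/2) = (a − b)/(a + b) = 0.2076/2.208 = 0.09402, so ω = 2 arcsin(0.09402) ≈ 10.8°.

10.8°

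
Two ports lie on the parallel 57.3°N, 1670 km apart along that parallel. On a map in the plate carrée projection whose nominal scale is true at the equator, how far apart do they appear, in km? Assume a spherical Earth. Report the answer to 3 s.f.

In the plate carrée (x = Rλ, y = Rφ), meridians are true-scale (h = 1) and parallels are stretched by k = sec φ.
Along the parallel, k = sec 57.3° = 1/0.5402 = 1.851.
Map distance = 1670 × 1.851 ≈ 3090 km.

3090 km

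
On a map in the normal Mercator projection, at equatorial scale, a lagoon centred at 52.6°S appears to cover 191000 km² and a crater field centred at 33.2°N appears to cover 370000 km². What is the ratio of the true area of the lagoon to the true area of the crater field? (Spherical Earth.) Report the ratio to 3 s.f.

Mercator's areal exaggeration is sec²φ; hence true area = (apparent area) · cos²φ.
True area of lagoon: 191000 × cos²(52.6°) = 191000 × 0.3689 = 70460 km².
True area of crater field: 370000 × cos²(33.2°) = 370000 × 0.7002 = 259100 km².
Ratio = 70460 / 259100 ≈ 0.272.

0.272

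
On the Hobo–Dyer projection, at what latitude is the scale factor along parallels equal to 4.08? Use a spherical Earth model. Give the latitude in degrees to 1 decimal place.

78.8°

The Hobo–Dyer projection is cylindrical equal-area with φ₀ = 37.5°. A cylindrical equal-area projection with standard parallel φ₀ has meridian scale h = cos φ / cos φ₀ and parallel scale k = cos φ₀ / cos φ (so areas are preserved, h·k = 1).
k = cos φ₀ / cos φ = 4.08  ⇒  cos φ = cos 37.5° / 4.08 = 0.1944.
φ = arccos(0.1944) ≈ 78.8°.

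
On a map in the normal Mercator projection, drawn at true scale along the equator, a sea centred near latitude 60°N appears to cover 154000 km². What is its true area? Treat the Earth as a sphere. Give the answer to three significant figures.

38500 km²

For Mercator, h = k = sec φ (a conformal cylindrical projection has a single point scale, 1/cos φ).
Areal scale = k² = sec²φ = 1/cos²(60°) = 1/0.5000² = 4.000.
True area = apparent / (areal scale) = 154000 / 4.000 ≈ 38500 km².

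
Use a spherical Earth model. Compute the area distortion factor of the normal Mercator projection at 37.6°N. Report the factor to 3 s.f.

1.59

Mercator is conformal, so the point scale is isotropic: h = k = sec φ = 1/cos φ.
Areal scale = k² = sec²φ = 1/cos²(37.6°) = 1/0.7923² = 1.593.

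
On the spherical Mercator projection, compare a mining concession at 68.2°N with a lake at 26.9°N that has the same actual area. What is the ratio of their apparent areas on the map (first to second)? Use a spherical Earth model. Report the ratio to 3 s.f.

5.77

Mercator is conformal with k = sec φ, so areal scale = k² = sec²φ.
At 68.2°: sec²(68.2°) = 1/0.3714² = 7.251.
At 26.9°: sec²(26.9°) = 1/0.8918² = 1.257.
Ratio = 7.251/1.257 = cos²(26.9°)/cos²(68.2°) ≈ 5.77.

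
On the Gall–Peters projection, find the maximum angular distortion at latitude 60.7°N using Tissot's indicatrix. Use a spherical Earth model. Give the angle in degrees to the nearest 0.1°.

The Gall–Peters projection is cylindrical equal-area with φ₀ = 45°. Cylindrical equal-area (φ₀ = 45°): h = cos φ / cos 45° along meridians, k = cos 45° / cos φ along parallels; h·k = 1.
At 60.7°: h = 0.6921, k = 1.445; principal scales a = 1.445, b = 0.6921.
sin(ω/2) = (a − b)/(a + b) = 0.7528/2.137 = 0.3523, so ω = 2 arcsin(0.3523) ≈ 41.3°.

41.3°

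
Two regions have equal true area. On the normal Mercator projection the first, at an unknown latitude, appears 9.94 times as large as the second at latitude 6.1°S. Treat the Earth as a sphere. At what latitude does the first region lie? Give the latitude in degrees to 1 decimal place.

Mercator areal scale is sec²φ, so apparent-area ratio = sec²φ₁ / sec²φ₂ = cos²φ₂ / cos²φ₁.
cos²φ₂ / cos²φ₁ = 9.94  ⇒  cos φ₁ = cos 6.1° / √9.94 = 0.9943/3.153 = 0.3154.
φ₁ = arccos(0.3154) ≈ 71.6°.

71.6°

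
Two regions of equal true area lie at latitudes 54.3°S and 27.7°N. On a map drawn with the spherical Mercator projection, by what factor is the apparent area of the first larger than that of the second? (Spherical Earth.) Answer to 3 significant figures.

2.30

Mercator areal scale is sec²φ.
At 54.3°: sec²(54.3°) = 1/0.5835² = 2.937.
At 27.7°: sec²(27.7°) = 1/0.8854² = 1.276.
Ratio = 2.937/1.276 = cos²(27.7°)/cos²(54.3°) ≈ 2.30.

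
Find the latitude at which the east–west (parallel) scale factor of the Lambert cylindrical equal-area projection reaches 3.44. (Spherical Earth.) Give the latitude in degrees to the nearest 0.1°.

73.1°

The Lambert cylindrical equal-area projection is the cylindrical equal-area projection with its standard parallel at the equator (φ₀ = 0). For cylindrical equal-area with standard parallel φ₀, h = cos φ / cos φ₀ and k = cos φ₀ / cos φ, so h·k = 1.
k = cos φ₀ / cos φ = 3.44  ⇒  cos φ = cos 0° / 3.44 = 0.2907.
φ = arccos(0.2907) ≈ 73.1°.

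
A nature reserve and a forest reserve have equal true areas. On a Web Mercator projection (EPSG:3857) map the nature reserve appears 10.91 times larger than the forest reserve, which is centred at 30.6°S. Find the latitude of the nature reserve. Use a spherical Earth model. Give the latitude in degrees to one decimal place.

74.9°

For equal true areas on Mercator, apparent areas scale as sec²φ, so the ratio is cos²φ₂ / cos²φ₁.
cos²φ₂ / cos²φ₁ = 10.91  ⇒  cos φ₁ = cos 30.6° / √10.91 = 0.8607/3.303 = 0.2606.
φ₁ = arccos(0.2606) ≈ 74.9°.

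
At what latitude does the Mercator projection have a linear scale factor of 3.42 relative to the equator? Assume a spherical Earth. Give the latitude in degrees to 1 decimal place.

73.0°

Mercator scale is k = sec φ = 1/cos φ.
1/cos φ = 3.42  ⇒  cos φ = 0.2924  ⇒  φ = arccos(0.2924) ≈ 73.0°.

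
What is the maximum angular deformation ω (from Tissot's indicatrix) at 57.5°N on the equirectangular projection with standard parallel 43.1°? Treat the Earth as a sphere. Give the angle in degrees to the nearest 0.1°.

17.5°

The equidistant cylindrical projection with φ₀ = 43.1° has h = 1 (meridians true) and k = cos φ₀ / cos φ along parallels.
At 57.5°: h = 1.000, k = 1.359; principal scales a = 1.359, b = 1.000.
sin(ω/2) = (a − b)/(a + b) = 0.3589/2.359 = 0.1522, so ω = 2 arcsin(0.1522) ≈ 17.5°.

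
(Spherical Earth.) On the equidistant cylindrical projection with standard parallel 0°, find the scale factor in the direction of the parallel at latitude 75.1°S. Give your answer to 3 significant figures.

Plate carrée maps x = Rλ, y = Rφ. The meridian scale is h = 1 and the parallel scale is k = 1/cos φ = sec φ.
k = 1/cos 75.1° = 1/0.2571 = 3.889.

3.89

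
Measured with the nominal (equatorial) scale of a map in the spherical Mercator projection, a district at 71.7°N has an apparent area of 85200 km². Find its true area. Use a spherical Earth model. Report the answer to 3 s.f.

The Mercator projection is conformal; its linear scale factor is the same in every direction and equals sec φ = 1/cos φ.
Areal scale = k² = sec²φ = 1/cos²(71.7°) = 1/0.3140² = 10.14.
True area = apparent / (areal scale) = 85200 / 10.14 ≈ 8400 km².

8400 km²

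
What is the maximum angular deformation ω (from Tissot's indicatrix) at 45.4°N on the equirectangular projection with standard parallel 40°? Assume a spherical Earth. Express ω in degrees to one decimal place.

The equidistant cylindrical projection with φ₀ = 40° has h = 1 (meridians true) and k = cos φ₀ / cos φ along parallels.
At 45.4°: h = 1.000, k = 1.091; principal scales a = 1.091, b = 1.000.
sin(ω/2) = (a − b)/(a + b) = 0.09099/2.091 = 0.04352, so ω = 2 arcsin(0.04352) ≈ 5.0°.

5.0°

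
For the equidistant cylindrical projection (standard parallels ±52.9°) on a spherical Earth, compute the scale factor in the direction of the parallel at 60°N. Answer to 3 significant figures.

1.21

The equidistant cylindrical projection with φ₀ = 52.9° has h = 1 (meridians true) and k = cos φ₀ / cos φ along parallels.
k = cos 52.9° / cos 60° = 0.6032/0.5000 = 1.206.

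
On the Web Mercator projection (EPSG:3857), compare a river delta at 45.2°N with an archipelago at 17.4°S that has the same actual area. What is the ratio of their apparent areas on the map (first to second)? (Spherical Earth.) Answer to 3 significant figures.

On Mercator, area is exaggerated by sec²φ = 1/cos²φ.
At 45.2°: sec²(45.2°) = 1/0.7046² = 2.014.
At 17.4°: sec²(17.4°) = 1/0.9542² = 1.098.
Ratio = 2.014/1.098 = cos²(17.4°)/cos²(45.2°) ≈ 1.83.

1.83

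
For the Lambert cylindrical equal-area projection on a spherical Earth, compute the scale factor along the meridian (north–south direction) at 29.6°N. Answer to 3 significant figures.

0.869

The Lambert cylindrical equal-area projection is the cylindrical equal-area projection with its standard parallel at the equator (φ₀ = 0). A cylindrical equal-area projection with standard parallel φ₀ has meridian scale h = cos φ / cos φ₀ and parallel scale k = cos φ₀ / cos φ (so areas are preserved, h·k = 1).
h = cos 29.6° / cos 0° = 0.8695/1.000 = 0.8695.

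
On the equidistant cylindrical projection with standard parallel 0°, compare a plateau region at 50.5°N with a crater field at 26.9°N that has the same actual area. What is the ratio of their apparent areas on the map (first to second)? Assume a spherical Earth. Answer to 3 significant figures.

1.40

Plate carrée maps x = Rλ, y = Rφ. The meridian scale is h = 1 and the parallel scale is k = 1/cos φ = sec φ.
Areal scale at 50.5°: h·k = 1.000 × 1.572 = 1.572.
Areal scale at 26.9°: h·k = 1.000 × 1.121 = 1.121.
Ratio = 1.572/1.121 ≈ 1.40.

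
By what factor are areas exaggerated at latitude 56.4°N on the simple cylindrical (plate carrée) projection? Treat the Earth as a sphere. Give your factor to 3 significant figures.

1.81

In the plate carrée (x = Rλ, y = Rφ), meridians are true-scale (h = 1) and parallels are stretched by k = sec φ.
Areal scale = h·k = 1 × sec φ; at 56.4°, h = 1.000, k = 1.807, so h·k = 1.807.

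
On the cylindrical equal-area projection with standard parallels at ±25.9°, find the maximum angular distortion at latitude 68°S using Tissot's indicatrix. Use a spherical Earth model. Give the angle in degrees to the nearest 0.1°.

89.6°

For cylindrical equal-area with standard parallel φ₀, h = cos φ / cos φ₀ and k = cos φ₀ / cos φ, so h·k = 1.
At 68°: h = 0.4164, k = 2.401; principal scales a = 2.401, b = 0.4164.
sin(ω/2) = (a − b)/(a + b) = 1.985/2.818 = 0.7044, so ω = 2 arcsin(0.7044) ≈ 89.6°.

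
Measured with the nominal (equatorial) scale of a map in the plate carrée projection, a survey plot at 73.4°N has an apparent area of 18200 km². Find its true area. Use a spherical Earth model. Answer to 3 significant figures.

5200 km²

Plate carrée maps x = Rλ, y = Rφ. The meridian scale is h = 1 and the parallel scale is k = 1/cos φ = sec φ.
Areal scale = h·k = 1 × sec φ; at 73.4°, h = 1.000, k = 3.500, so h·k = 3.500.
True area = apparent / (areal scale) = 18200 / 3.500 ≈ 5200 km².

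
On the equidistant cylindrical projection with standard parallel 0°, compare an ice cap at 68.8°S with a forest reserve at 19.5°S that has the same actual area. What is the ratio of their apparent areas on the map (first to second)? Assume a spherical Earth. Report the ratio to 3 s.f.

2.61

Plate carrée maps x = Rλ, y = Rφ. The meridian scale is h = 1 and the parallel scale is k = 1/cos φ = sec φ.
Areal scale at 68.8°: h·k = 1.000 × 2.765 = 2.765.
Areal scale at 19.5°: h·k = 1.000 × 1.061 = 1.061.
Ratio = 2.765/1.061 ≈ 2.61.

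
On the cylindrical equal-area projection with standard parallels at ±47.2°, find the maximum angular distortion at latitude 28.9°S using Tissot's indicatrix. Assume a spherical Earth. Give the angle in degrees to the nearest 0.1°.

For cylindrical equal-area with standard parallel φ₀, h = cos φ / cos φ₀ and k = cos φ₀ / cos φ, so h·k = 1.
At 28.9°: h = 1.289, k = 0.7761; principal scales a = 1.289, b = 0.7761.
sin(ω/2) = (a − b)/(a + b) = 0.5124/2.065 = 0.2482, so ω = 2 arcsin(0.2482) ≈ 28.7°.

28.7°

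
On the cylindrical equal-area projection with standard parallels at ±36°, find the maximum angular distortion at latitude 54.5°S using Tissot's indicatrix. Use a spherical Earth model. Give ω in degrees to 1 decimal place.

For cylindrical equal-area with standard parallel φ₀, h = cos φ / cos φ₀ and k = cos φ₀ / cos φ, so h·k = 1.
At 54.5°: h = 0.7178, k = 1.393; principal scales a = 1.393, b = 0.7178.
sin(ω/2) = (a − b)/(a + b) = 0.6754/2.111 = 0.3199, so ω = 2 arcsin(0.3199) ≈ 37.3°.

37.3°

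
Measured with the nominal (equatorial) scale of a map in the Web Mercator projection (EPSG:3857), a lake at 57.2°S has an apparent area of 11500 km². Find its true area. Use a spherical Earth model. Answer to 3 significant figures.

For Mercator, h = k = sec φ (a conformal cylindrical projection has a single point scale, 1/cos φ).
Areal scale = k² = sec²φ = 1/cos²(57.2°) = 1/0.5417² = 3.408.
True area = apparent / (areal scale) = 11500 / 3.408 ≈ 3370 km².

3370 km²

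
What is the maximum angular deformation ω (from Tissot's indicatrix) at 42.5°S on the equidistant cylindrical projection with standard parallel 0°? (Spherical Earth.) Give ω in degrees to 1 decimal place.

For the equirectangular projection with φ₀ = 0 (plate carrée), h = 1 along meridians and k = sec φ along parallels.
At 42.5°: h = 1.000, k = 1.356; principal scales a = 1.356, b = 1.000.
sin(ω/2) = (a − b)/(a + b) = 0.3563/2.356 = 0.1512, so ω = 2 arcsin(0.1512) ≈ 17.4°.

17.4°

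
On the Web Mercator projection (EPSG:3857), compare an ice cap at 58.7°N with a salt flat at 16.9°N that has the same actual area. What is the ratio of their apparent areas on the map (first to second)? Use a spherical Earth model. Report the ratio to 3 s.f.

On Mercator, area is exaggerated by sec²φ = 1/cos²φ.
At 58.7°: sec²(58.7°) = 1/0.5195² = 3.705.
At 16.9°: sec²(16.9°) = 1/0.9568² = 1.092.
Ratio = 3.705/1.092 = cos²(16.9°)/cos²(58.7°) ≈ 3.39.

3.39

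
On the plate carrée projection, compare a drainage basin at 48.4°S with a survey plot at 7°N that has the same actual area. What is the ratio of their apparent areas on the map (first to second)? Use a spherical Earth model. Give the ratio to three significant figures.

Plate carrée maps x = Rλ, y = Rφ. The meridian scale is h = 1 and the parallel scale is k = 1/cos φ = sec φ.
Areal scale at 48.4°: h·k = 1.000 × 1.506 = 1.506.
Areal scale at 7°: h·k = 1.000 × 1.008 = 1.008.
Ratio = 1.506/1.008 ≈ 1.49.

1.49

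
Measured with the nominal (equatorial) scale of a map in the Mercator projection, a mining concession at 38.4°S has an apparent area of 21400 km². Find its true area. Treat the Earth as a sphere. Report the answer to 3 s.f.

13100 km²

For Mercator, h = k = sec φ (a conformal cylindrical projection has a single point scale, 1/cos φ).
Areal scale = k² = sec²φ = 1/cos²(38.4°) = 1/0.7837² = 1.628.
True area = apparent / (areal scale) = 21400 / 1.628 ≈ 13100 km².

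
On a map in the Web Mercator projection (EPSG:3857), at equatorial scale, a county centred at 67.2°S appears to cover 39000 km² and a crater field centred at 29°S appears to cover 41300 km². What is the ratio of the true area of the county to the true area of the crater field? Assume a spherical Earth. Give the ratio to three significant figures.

0.185

Since Mercator area scale is 1/cos²φ, the true area equals the apparent area multiplied by cos²φ.
True area of county: 39000 × cos²(67.2°) = 39000 × 0.1502 = 5857 km².
True area of crater field: 41300 × cos²(29°) = 41300 × 0.7650 = 31590 km².
Ratio = 5857 / 31590 ≈ 0.185.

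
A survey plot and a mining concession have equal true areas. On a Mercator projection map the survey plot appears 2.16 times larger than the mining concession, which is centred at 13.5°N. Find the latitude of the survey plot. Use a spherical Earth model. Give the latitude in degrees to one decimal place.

Mercator areal scale is sec²φ, so apparent-area ratio = sec²φ₁ / sec²φ₂ = cos²φ₂ / cos²φ₁.
cos²φ₂ / cos²φ₁ = 2.16  ⇒  cos φ₁ = cos 13.5° / √2.16 = 0.9724/1.470 = 0.6616.
φ₁ = arccos(0.6616) ≈ 48.6°.

48.6°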